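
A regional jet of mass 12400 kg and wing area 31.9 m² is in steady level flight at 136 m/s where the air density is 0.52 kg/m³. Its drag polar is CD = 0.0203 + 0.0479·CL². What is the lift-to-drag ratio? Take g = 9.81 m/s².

L/D = 15.7

Level flight ⇒ L = W = m·g = 12400 × 9.81 = 1.2164×10^5 N.
q = ½ρv² = ½ × 0.52 × 136² = 4809 Pa.
CL = W/(q·S) = 1.2164×10^5 / (4809 × 31.9) = 0.793.
CD = 0.0203 + 0.0479 × 0.793² = 0.05042.
L/D = CL/CD = 0.793 / 0.05042 = 15.7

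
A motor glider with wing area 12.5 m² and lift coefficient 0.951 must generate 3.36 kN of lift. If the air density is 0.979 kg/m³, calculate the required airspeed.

v = 24 m/s

L = ½ρv²S·CL ⇒ v = √(2L/(ρ·S·CL))
v = √(2 × 3360 / (0.979 × 12.5 × 0.951)) = √577.4 = 24 m/s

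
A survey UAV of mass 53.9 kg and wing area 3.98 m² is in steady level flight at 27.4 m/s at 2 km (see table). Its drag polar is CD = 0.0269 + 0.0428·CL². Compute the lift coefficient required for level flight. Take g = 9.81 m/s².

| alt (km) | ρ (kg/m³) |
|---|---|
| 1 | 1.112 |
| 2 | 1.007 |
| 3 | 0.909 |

CL = 0.351

At 2 km, from the table: ρ = 1.007 kg/m³.
Weight W = mg = 53.9 × 9.81 = 528.76 N; in level flight L = W.
Dynamic pressure q = 0.5 × 1.007 × 27.4² = 378 Pa.
CL = 2W/(ρv²S) = 2×528.76/(1.007×27.4²×3.98) = 0.3515.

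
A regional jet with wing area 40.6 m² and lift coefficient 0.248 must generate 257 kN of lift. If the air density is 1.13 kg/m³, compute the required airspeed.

v = 213 m/s

L = ½ρv²S·CL ⇒ v = √(2L/(ρ·S·CL))
v = √(2 × 2.57×10^5 / (1.13 × 40.6 × 0.248)) = √45180 = 213 m/s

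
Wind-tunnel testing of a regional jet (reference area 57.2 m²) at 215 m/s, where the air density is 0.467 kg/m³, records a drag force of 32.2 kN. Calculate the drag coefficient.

From D = ½ρv²S·CD, rearranging gives CD = 2D/(ρv²S).
CD = 2 × 32200 / (0.467 × 215² × 57.2) = 0.0522

CD = 0.0522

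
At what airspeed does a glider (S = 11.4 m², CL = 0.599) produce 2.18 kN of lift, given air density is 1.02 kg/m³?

L = ½ρv²S·CL ⇒ v = √(2L/(ρ·S·CL))
v = √(2 × 2180 / (1.02 × 11.4 × 0.599)) = √626 = 25 m/s

v = 25 m/s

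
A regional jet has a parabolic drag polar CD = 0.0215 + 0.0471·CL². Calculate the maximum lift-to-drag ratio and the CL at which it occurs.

(L/D)max = 15.7, at CL = 0.676

For CD = CD0 + K·CL², (L/D)max occurs at CL* = √(CD0/K) and equals 1/(2√(K·CD0)).
(L/D)max = 1/(2√(0.0471 × 0.0215)) = 1/(2 × 0.03182) = 15.7
CL* = √(0.0215/0.0471) = 0.676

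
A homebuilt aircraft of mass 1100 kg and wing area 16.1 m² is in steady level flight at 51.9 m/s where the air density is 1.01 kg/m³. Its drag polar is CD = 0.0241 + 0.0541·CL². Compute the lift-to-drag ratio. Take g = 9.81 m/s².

L/D = 13.2

Level flight ⇒ L = W = m·g = 1100 × 9.81 = 10791 N.
q = ½ρv² = ½ × 1.01 × 51.9² = 1360 Pa.
CL = 2W/(ρv²S) = 2×10791/(1.01×51.9²×16.1) = 0.4927.
CD = 0.0241 + 0.0541 × 0.4927² = 0.03723.
L/D = CL/CD = 0.4927 / 0.03723 = 13.2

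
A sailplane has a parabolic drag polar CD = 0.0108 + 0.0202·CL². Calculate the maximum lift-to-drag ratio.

(L/D)max = 33.9

For CD = CD0 + K·CL², (L/D)max occurs at CL* = √(CD0/K) and equals 1/(2√(K·CD0)).
(L/D)max = 1/(2√(0.0202 × 0.0108)) = 1/(2 × 0.01477) = 33.9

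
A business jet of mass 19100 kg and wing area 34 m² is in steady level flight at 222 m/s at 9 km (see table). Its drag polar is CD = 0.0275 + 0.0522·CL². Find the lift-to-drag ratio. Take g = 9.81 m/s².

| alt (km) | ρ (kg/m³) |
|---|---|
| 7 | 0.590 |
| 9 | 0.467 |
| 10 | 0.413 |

L/D = 12.1

At 9 km, from the table: ρ = 0.467 kg/m³.
Weight W = mg = 19100 × 9.81 = 1.8737×10^5 N; in level flight L = W.
Dynamic pressure q = 0.5 × 0.467 × 222² = 11510 Pa.
Required CL = L/(qS) = 1.8737×10^5/(11510·34) = 0.4789.
CD = 0.0275 + 0.0522 × 0.4789² = 0.03947.
L/D = CL/CD = 0.4789 / 0.03947 = 12.1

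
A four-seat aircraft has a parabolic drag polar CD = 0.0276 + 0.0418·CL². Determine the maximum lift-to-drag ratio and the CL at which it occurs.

For CD = CD0 + K·CL², (L/D)max occurs at CL* = √(CD0/K) and equals 1/(2√(K·CD0)).
(L/D)max = 1/(2√(0.0418 × 0.0276)) = 1/(2 × 0.03397) = 14.7
CL* = √(0.0276/0.0418) = 0.813

(L/D)max = 14.7, at CL = 0.813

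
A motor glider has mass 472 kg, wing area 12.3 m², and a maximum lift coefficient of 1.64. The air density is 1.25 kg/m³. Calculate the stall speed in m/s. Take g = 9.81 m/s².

Stall occurs when L = W at CL,max. W = mg = 472 × 9.81 = 4630 N.
From L = ½ρV²S·CL,max = W: V_stall = √(2W/(ρSCL,max)) = √(2·4630/(1.25·12.3·1.64))
V_stall = √367.3 = 19.2 m/s

V_stall = 19.2 m/s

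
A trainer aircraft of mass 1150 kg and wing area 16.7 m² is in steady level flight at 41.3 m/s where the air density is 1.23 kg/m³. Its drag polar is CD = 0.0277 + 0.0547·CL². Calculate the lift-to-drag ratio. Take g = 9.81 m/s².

L/D = 12.8

In steady level flight, lift balances weight: W = mg = 1150 × 9.81 = 11282 N.
q = ½ρv² = ½ × 1.23 × 41.3² = 1049 Pa.
CL = 2W/(ρv²S) = 2×11282/(1.23×41.3²×16.7) = 0.644.
CD = 0.0277 + 0.0547 × 0.644² = 0.05038.
L/D = CL/CD = 0.644 / 0.05038 = 12.8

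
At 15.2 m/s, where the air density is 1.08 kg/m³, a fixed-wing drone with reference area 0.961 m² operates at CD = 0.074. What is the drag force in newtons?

D = ½ρv²S·CD = ½ × 1.08 × 15.2² × 0.961 × 0.074 = 8.87 N

D = 8.87 N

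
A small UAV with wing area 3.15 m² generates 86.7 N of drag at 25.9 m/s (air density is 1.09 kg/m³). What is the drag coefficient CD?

CD = 0.0753

From D = ½ρv²S·CD, rearranging gives CD = 2D/(ρv²S).
CD = 2 × 86.7 / (1.09 × 25.9² × 3.15) = 0.0753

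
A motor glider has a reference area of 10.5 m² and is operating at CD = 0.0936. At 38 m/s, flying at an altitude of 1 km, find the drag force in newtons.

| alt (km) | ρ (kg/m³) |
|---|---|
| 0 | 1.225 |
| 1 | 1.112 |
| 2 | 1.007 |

At 1 km, from the table: ρ = 1.112 kg/m³.
Dynamic pressure q = ½ρv² = ½ × 1.112 × 38² = 802.9 Pa.
D = q·S·CD = 802.9 × 10.5 × 0.0936 = 789 N

D = 789 N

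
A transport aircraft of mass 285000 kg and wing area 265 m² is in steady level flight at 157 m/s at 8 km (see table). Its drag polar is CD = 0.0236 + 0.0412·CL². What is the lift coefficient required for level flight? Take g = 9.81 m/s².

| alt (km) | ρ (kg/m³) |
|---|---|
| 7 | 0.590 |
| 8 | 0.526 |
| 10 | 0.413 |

CL = 1.63

At 8 km, from the table: ρ = 0.526 kg/m³.
Level flight ⇒ L = W = m·g = 285000 × 9.81 = 2.7958×10^6 N.
q = ½ρv² = ½ × 0.526 × 157² = 6483 Pa.
CL = 2W/(ρv²S) = 2×2.7958×10^6/(0.526×157²×265) = 1.627.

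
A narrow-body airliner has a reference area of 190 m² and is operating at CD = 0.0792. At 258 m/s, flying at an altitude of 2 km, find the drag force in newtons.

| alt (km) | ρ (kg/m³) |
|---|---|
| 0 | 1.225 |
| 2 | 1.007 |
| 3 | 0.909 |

D = 5.04×10^5 N

At 2 km, from the table: ρ = 1.007 kg/m³.
D = ½ρv²S·CD = ½ × 1.007 × 258² × 190 × 0.0792 = 5.04×10^5 N ≈ 504 kN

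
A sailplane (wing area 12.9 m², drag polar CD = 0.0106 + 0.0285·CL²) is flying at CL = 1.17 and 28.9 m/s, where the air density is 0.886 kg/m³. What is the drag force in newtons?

D = 237 N

CD = 0.0106 + 0.0285 × 1.17² = 0.04961
D = ½ρv²S·CD = ½ × 0.886 × 28.9² × 12.9 × 0.04961 = 237 N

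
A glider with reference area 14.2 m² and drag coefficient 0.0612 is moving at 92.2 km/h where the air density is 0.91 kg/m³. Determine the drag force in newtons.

Convert speed: v = 92.2 km/h ÷ 3.6 = 25.61 m/s.
D = ½ρv²S·CD = ½ × 0.91 × 25.61² × 14.2 × 0.0612 = 259 N

D = 259 N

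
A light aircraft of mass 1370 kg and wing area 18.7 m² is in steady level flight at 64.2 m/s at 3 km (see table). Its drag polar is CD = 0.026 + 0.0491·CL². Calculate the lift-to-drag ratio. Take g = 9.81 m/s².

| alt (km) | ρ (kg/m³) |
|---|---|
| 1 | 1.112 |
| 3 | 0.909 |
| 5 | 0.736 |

At 3 km, from the table: ρ = 0.909 kg/m³.
In steady level flight, lift balances weight: W = mg = 1370 × 9.81 = 13440 N.
Dynamic pressure q = 0.5 × 0.909 × 64.2² = 1873 Pa.
Required CL = L/(qS) = 13440/(1873·18.7) = 0.3837.
CD = 0.026 + 0.0491 × 0.3837² = 0.03323.
L/D = CL/CD = 0.3837 / 0.03323 = 11.5

L/D = 11.5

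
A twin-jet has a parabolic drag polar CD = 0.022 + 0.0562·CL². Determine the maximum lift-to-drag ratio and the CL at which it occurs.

(L/D)max = 14.2, at CL = 0.626

For CD = CD0 + K·CL², (L/D)max occurs at CL* = √(CD0/K) and equals 1/(2√(K·CD0)).
(L/D)max = 1/(2√(0.0562 × 0.022)) = 1/(2 × 0.03516) = 14.2
CL* = √(0.022/0.0562) = 0.626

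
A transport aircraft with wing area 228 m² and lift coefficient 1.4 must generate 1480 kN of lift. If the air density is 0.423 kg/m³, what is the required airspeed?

L = ½ρv²S·CL ⇒ v = √(2L/(ρ·S·CL))
v = √(2 × 1.48×10^6 / (0.423 × 228 × 1.4)) = √21920 = 148 m/s

v = 148 m/s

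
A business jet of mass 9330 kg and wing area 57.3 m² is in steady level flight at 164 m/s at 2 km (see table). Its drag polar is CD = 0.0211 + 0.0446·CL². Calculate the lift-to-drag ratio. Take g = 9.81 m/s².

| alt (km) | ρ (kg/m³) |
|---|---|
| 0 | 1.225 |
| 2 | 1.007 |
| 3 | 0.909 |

At 2 km, from the table: ρ = 1.007 kg/m³.
Weight W = mg = 9330 × 9.81 = 91527 N; in level flight L = W.
q = ½ρv² = ½ × 1.007 × 164² = 13540 Pa.
CL = 2W/(ρv²S) = 2×91527/(1.007×164²×57.3) = 0.118.
CD = 0.0211 + 0.0446 × 0.118² = 0.02172.
L/D = CL/CD = 0.118 / 0.02172 = 5.43

L/D = 5.43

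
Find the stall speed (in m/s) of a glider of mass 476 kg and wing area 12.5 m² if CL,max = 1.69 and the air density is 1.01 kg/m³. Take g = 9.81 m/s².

V_stall = 20.9 m/s

Weight W = mg = 476 × 9.81 = 4670 N.
From L = ½ρV²S·CL,max = W: V_stall = √(2W/(ρSCL,max)) = √(2·4670/(1.01·12.5·1.69))
V_stall = √437.7 = 20.9 m/s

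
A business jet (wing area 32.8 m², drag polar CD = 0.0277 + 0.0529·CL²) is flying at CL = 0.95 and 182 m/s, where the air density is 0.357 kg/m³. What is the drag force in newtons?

D = 14600 N

CD = 0.0277 + 0.0529 × 0.95² = 0.07544
D = ½ρv²S·CD = ½ × 0.357 × 182² × 32.8 × 0.07544 = 14600 N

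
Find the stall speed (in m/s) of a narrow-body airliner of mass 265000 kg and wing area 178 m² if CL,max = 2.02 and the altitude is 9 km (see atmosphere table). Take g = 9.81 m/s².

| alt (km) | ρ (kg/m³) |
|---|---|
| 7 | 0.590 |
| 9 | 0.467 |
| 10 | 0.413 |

V_stall = 176 m/s

At 9 km, from the table: ρ = 0.467 kg/m³.
Weight W = mg = 265000 × 9.81 = 2.6×10^6 N.
From L = ½ρV²S·CL,max = W: V_stall = √(2W/(ρSCL,max)) = √(2·2.6×10^6/(0.467·178·2.02))
V_stall = √30960 = 176 m/s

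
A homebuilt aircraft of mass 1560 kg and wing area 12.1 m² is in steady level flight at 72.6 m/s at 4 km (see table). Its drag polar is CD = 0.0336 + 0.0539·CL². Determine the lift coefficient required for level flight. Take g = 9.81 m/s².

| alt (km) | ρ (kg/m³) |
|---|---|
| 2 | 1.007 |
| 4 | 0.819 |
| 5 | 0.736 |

CL = 0.586

At 4 km, from the table: ρ = 0.819 kg/m³.
Weight W = mg = 1560 × 9.81 = 15304 N; in level flight L = W.
q = ½ρv² = ½ × 0.819 × 72.6² = 2158 Pa.
CL = 2W/(ρv²S) = 2×15304/(0.819×72.6²×12.1) = 0.586.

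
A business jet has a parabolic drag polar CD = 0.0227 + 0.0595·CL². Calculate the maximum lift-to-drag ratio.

For CD = CD0 + K·CL², (L/D)max occurs at CL* = √(CD0/K) and equals 1/(2√(K·CD0)).
(L/D)max = 1/(2√(0.0595 × 0.0227)) = 1/(2 × 0.03675) = 13.6

(L/D)max = 13.6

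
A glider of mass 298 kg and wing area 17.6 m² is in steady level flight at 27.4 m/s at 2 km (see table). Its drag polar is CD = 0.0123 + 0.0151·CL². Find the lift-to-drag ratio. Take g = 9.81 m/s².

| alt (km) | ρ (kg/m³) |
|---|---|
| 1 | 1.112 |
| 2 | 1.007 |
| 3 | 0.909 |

At 2 km, from the table: ρ = 1.007 kg/m³.
In steady level flight, lift balances weight: W = mg = 298 × 9.81 = 2923.4 N.
Dynamic pressure q = 0.5 × 1.007 × 27.4² = 378 Pa.
CL = 2W/(ρv²S) = 2×2923.4/(1.007×27.4²×17.6) = 0.4394.
CD = 0.0123 + 0.0151 × 0.4394² = 0.01522.
L/D = CL/CD = 0.4394 / 0.01522 = 28.9

L/D = 28.9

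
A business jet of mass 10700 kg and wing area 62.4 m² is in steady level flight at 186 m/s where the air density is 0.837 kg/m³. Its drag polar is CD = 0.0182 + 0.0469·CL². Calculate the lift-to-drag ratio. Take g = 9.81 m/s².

Level flight ⇒ L = W = m·g = 10700 × 9.81 = 1.0497×10^5 N.
Dynamic pressure q = 0.5 × 0.837 × 186² = 14480 Pa.
CL = W/(q·S) = 1.0497×10^5 / (14480 × 62.4) = 0.1162.
CD = 0.0182 + 0.0469 × 0.1162² = 0.01883.
L/D = CL/CD = 0.1162 / 0.01883 = 6.17

L/D = 6.17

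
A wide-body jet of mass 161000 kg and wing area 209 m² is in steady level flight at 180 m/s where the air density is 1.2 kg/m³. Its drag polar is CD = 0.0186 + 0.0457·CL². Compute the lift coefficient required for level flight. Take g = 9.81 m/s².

Weight W = mg = 161000 × 9.81 = 1.5794×10^6 N; in level flight L = W.
q = ½ρv² = ½ × 1.2 × 180² = 19440 Pa.
Required CL = L/(qS) = 1.5794×10^6/(19440·209) = 0.3887.

CL = 0.389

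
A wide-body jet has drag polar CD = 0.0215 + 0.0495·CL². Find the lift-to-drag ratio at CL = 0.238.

CD = 0.0215 + 0.0495 × 0.238² = 0.0243
L/D = CL/CD = 0.238 / 0.0243 = 9.79

L/D = 9.79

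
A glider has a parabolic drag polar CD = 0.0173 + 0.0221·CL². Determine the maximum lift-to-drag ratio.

(L/D)max = 25.6

For CD = CD0 + K·CL², (L/D)max occurs at CL* = √(CD0/K) and equals 1/(2√(K·CD0)).
(L/D)max = 1/(2√(0.0221 × 0.0173)) = 1/(2 × 0.01955) = 25.6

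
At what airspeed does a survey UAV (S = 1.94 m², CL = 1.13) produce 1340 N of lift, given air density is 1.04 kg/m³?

L = ½ρv²S·CL ⇒ v = √(2L/(ρ·S·CL))
v = √(2 × 1340 / (1.04 × 1.94 × 1.13)) = √1175 = 34.3 m/s

v = 34.3 m/s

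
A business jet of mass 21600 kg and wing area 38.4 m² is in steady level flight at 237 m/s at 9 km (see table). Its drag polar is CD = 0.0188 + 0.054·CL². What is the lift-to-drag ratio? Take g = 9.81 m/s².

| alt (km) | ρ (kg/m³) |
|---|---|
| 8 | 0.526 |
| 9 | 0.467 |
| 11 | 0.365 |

L/D = 14.8

At 9 km, from the table: ρ = 0.467 kg/m³.
Level flight ⇒ L = W = m·g = 21600 × 9.81 = 2.119×10^5 N.
Dynamic pressure q = 0.5 × 0.467 × 237² = 13120 Pa.
Required CL = L/(qS) = 2.119×10^5/(13120·38.4) = 0.4207.
CD = 0.0188 + 0.054 × 0.4207² = 0.02836.
L/D = CL/CD = 0.4207 / 0.02836 = 14.8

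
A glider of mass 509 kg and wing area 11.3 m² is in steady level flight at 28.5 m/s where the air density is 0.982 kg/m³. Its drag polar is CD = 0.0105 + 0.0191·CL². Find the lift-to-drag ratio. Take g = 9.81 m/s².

L/D = 32.6

Weight W = mg = 509 × 9.81 = 4993.3 N; in level flight L = W.
q = ½ρv² = ½ × 0.982 × 28.5² = 398.8 Pa.
Required CL = L/(qS) = 4993.3/(398.8·11.3) = 1.108.
CD = 0.0105 + 0.0191 × 1.108² = 0.03395.
L/D = CL/CD = 1.108 / 0.03395 = 32.6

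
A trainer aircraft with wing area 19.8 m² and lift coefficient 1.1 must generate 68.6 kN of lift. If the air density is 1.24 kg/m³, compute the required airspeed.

v = 71.3 m/s

L = ½ρv²S·CL ⇒ v = √(2L/(ρ·S·CL))
v = √(2 × 68600 / (1.24 × 19.8 × 1.1)) = √5080 = 71.3 m/s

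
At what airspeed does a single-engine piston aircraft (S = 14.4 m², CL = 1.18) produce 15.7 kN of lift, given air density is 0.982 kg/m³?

v = 43.4 m/s

L = ½ρv²S·CL ⇒ v = √(2L/(ρ·S·CL))
v = √(2 × 15700 / (0.982 × 14.4 × 1.18)) = √1882 = 43.4 m/s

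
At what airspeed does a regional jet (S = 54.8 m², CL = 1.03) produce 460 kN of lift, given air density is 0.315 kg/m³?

v = 227 m/s

L = ½ρv²S·CL ⇒ v = √(2L/(ρ·S·CL))
v = √(2 × 4.6×10^5 / (0.315 × 54.8 × 1.03)) = √51740 = 227 m/s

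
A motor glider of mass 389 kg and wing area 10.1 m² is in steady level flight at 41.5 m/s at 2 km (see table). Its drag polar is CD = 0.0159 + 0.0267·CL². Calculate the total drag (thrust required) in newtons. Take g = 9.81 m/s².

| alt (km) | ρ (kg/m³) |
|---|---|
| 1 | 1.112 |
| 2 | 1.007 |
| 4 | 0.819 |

At 2 km, from the table: ρ = 1.007 kg/m³.
In steady level flight, lift balances weight: W = mg = 389 × 9.81 = 3816.1 N.
q = ½ρv² = ½ × 1.007 × 41.5² = 867.2 Pa.
CL = W/(q·S) = 3816.1 / (867.2 × 10.1) = 0.4357.
CD = 0.0159 + 0.0267 × 0.4357² = 0.02097.
D = q·S·CD = 867.2 × 10.1 × 0.02097 = 183.7 N

D = 184 N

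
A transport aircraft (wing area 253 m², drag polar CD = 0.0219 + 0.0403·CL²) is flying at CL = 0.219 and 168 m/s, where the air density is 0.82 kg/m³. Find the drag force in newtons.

D = 69800 N

CD = 0.0219 + 0.0403 × 0.219² = 0.02383
D = ½ρv²S·CD = ½ × 0.82 × 168² × 253 × 0.02383 = 69800 N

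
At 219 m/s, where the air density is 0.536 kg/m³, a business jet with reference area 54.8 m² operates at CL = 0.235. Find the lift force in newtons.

L = 1.66×10^5 N

Dynamic pressure q = ½ρv² = ½ × 0.536 × 219² = 12850 Pa.
L = q·S·CL = 12850 × 54.8 × 0.235 = 1.66×10^5 N ≈ 166 kN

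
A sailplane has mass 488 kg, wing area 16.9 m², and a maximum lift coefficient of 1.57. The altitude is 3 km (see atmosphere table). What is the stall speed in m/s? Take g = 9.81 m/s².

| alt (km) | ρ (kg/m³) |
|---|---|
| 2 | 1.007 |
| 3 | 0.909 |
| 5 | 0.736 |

At 3 km, from the table: ρ = 0.909 kg/m³.
At stall, lift equals weight: L = W = m·g = 488 × 9.81 = 4787 N.
From L = ½ρV²S·CL,max = W: V_stall = √(2W/(ρSCL,max)) = √(2·4787/(0.909·16.9·1.57))
V_stall = √397 = 19.9 m/s

V_stall = 19.9 m/s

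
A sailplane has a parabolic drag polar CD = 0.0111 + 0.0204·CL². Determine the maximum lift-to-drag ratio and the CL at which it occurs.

(L/D)max = 33.2, at CL = 0.738

For CD = CD0 + K·CL², (L/D)max occurs at CL* = √(CD0/K) and equals 1/(2√(K·CD0)).
(L/D)max = 1/(2√(0.0204 × 0.0111)) = 1/(2 × 0.01505) = 33.2
CL* = √(0.0111/0.0204) = 0.738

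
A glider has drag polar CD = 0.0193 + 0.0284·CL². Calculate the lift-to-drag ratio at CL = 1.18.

L/D = 20.1

CD = 0.0193 + 0.0284 × 1.18² = 0.05884
L/D = CL/CD = 1.18 / 0.05884 = 20.1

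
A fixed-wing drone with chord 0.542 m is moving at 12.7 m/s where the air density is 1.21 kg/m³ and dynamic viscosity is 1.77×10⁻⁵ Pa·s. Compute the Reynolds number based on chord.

Re = 4.71×10^5

Re = ρ·v·c/μ = 1.21 × 12.7 × 0.542 / (1.77×10⁻⁵) = 4.71×10^5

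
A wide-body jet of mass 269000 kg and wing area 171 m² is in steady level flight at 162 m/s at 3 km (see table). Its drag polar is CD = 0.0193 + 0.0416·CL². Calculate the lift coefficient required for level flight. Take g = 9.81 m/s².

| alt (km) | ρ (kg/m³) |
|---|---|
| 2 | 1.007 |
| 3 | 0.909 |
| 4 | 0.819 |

At 3 km, from the table: ρ = 0.909 kg/m³.
In steady level flight, lift balances weight: W = mg = 269000 × 9.81 = 2.6389×10^6 N.
Dynamic pressure q = 0.5 × 0.909 × 162² = 11930 Pa.
Required CL = L/(qS) = 2.6389×10^6/(11930·171) = 1.294.

CL = 1.29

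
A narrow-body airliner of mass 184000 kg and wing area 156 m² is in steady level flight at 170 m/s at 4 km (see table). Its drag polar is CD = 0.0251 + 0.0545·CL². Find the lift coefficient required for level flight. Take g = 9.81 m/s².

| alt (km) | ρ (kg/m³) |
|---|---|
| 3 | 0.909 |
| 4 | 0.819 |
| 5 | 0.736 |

At 4 km, from the table: ρ = 0.819 kg/m³.
Level flight ⇒ L = W = m·g = 184000 × 9.81 = 1.805×10^6 N.
Dynamic pressure q = 0.5 × 0.819 × 170² = 11830 Pa.
CL = 2W/(ρv²S) = 2×1.805×10^6/(0.819×170²×156) = 0.9777.

CL = 0.978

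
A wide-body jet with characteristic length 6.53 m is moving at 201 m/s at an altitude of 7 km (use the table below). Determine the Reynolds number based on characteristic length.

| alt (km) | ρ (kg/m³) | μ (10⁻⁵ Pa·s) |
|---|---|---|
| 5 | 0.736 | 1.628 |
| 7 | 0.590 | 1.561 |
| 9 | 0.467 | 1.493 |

Re = 4.96×10^7

At 7 km, from the table: ρ = 0.590 kg/m³, μ = 1.561×10⁻⁵ Pa·s.
Re = ρ·v·c/μ = 0.59 × 201 × 6.53 / (1.561×10⁻⁵) = 4.96×10^7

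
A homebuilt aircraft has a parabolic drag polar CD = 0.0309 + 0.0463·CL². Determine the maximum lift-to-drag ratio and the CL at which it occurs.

(L/D)max = 13.2, at CL = 0.817

For CD = CD0 + K·CL², (L/D)max occurs at CL* = √(CD0/K) and equals 1/(2√(K·CD0)).
(L/D)max = 1/(2√(0.0463 × 0.0309)) = 1/(2 × 0.03782) = 13.2
CL* = √(0.0309/0.0463) = 0.817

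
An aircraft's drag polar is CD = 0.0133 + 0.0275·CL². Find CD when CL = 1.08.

CD = 0.0454

CD = 0.0133 + 0.0275 × 1.08² = 0.0133 + 0.03208 = 0.0454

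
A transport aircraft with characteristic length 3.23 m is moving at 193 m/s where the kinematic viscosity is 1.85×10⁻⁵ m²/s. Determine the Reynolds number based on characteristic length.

Re = v·c/ν = 193 × 3.23 / (1.85×10⁻⁵) = 3.37×10^7

Re = 3.37×10^7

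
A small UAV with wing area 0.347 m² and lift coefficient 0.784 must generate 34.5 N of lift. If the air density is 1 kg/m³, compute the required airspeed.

v = 15.9 m/s

L = ½ρv²S·CL ⇒ v = √(2L/(ρ·S·CL))
v = √(2 × 34.5 / (1 × 0.347 × 0.784)) = √253.6 = 15.9 m/s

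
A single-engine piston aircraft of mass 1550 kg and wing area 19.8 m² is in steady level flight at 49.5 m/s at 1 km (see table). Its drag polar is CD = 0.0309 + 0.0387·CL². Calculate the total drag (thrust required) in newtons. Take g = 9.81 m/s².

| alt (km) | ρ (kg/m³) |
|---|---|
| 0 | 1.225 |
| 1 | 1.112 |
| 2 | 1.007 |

At 1 km, from the table: ρ = 1.112 kg/m³.
Level flight ⇒ L = W = m·g = 1550 × 9.81 = 15206 N.
q = ½ρv² = ½ × 1.112 × 49.5² = 1362 Pa.
CL = 2W/(ρv²S) = 2×15206/(1.112×49.5²×19.8) = 0.5637.
CD = 0.0309 + 0.0387 × 0.5637² = 0.0432.
D = q·S·CD = 1362 × 19.8 × 0.0432 = 1165 N

D = 1170 N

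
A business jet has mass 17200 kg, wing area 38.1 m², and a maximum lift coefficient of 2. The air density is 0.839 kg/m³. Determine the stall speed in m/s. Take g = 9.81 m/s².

V_stall = 72.7 m/s

Weight W = mg = 17200 × 9.81 = 1.687×10^5 N.
V_stall = √(2W/(ρ·S·CL,max)) = √(2 × 1.687×10^5 / (0.839 × 38.1 × 2))
V_stall = √5278 = 72.7 m/s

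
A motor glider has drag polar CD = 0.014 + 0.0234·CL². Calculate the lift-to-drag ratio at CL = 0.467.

CD = 0.014 + 0.0234 × 0.467² = 0.0191
L/D = CL/CD = 0.467 / 0.0191 = 24.4

L/D = 24.4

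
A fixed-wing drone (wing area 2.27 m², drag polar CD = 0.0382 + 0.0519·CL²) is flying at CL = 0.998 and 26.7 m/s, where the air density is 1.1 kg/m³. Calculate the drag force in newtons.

CD = 0.0382 + 0.0519 × 0.998² = 0.08989
D = ½ρv²S·CD = ½ × 1.1 × 26.7² × 2.27 × 0.08989 = 80 N

D = 80 N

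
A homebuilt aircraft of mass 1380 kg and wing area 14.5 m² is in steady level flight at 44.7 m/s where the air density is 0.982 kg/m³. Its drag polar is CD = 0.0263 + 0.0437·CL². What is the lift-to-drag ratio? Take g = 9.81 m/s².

L/D = 14.4

In steady level flight, lift balances weight: W = mg = 1380 × 9.81 = 13538 N.
Dynamic pressure q = 0.5 × 0.982 × 44.7² = 981.1 Pa.
CL = W/(q·S) = 13538 / (981.1 × 14.5) = 0.9517.
CD = 0.0263 + 0.0437 × 0.9517² = 0.06588.
L/D = CL/CD = 0.9517 / 0.06588 = 14.4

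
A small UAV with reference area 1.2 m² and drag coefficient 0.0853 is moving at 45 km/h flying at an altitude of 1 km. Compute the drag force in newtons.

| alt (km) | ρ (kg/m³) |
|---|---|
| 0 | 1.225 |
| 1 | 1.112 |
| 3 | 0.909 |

D = 8.89 N

At 1 km, from the table: ρ = 1.112 kg/m³.
Convert speed: v = 45 km/h ÷ 3.6 = 12.5 m/s.
D = ½ρv²S·CD = ½ × 1.112 × 12.5² × 1.2 × 0.0853 = 8.89 N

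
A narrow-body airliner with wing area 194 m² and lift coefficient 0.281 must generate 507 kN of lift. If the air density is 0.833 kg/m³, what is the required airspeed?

v = 149 m/s

L = ½ρv²S·CL ⇒ v = √(2L/(ρ·S·CL))
v = √(2 × 5.07×10^5 / (0.833 × 194 × 0.281)) = √22330 = 149 m/s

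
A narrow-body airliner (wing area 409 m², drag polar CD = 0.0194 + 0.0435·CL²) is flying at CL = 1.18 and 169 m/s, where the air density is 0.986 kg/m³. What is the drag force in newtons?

CD = 0.0194 + 0.0435 × 1.18² = 0.07997
D = ½ρv²S·CD = ½ × 0.986 × 169² × 409 × 0.07997 = 4.61×10^5 N

D = 4.61×10^5 N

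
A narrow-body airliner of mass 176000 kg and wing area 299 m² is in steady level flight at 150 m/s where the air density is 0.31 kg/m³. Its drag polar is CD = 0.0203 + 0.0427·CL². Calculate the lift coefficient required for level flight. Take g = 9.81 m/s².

Level flight ⇒ L = W = m·g = 176000 × 9.81 = 1.7266×10^6 N.
q = ½ρv² = ½ × 0.31 × 150² = 3488 Pa.
CL = W/(q·S) = 1.7266×10^6 / (3488 × 299) = 1.656.

CL = 1.66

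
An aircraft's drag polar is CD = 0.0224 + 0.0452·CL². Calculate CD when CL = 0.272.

CD = 0.0257

CD = 0.0224 + 0.0452 × 0.272² = 0.0224 + 0.003344 = 0.0257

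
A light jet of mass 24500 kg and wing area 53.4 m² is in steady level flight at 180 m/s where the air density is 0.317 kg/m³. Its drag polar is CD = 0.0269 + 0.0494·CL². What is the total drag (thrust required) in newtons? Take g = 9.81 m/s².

D = 17800 N

In steady level flight, lift balances weight: W = mg = 24500 × 9.81 = 2.4034×10^5 N.
q = ½ρv² = ½ × 0.317 × 180² = 5135 Pa.
CL = W/(q·S) = 2.4034×10^5 / (5135 × 53.4) = 0.8764.
CD = 0.0269 + 0.0494 × 0.8764² = 0.06485.
D = q·S·CD = 5135 × 53.4 × 0.06485 = 17780 N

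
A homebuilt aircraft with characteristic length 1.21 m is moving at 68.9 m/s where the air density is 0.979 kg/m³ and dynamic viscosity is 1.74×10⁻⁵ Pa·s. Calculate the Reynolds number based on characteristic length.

Re = 4.69×10^6

Re = ρ·v·c/μ = 0.979 × 68.9 × 1.21 / (1.74×10⁻⁵) = 4.69×10^6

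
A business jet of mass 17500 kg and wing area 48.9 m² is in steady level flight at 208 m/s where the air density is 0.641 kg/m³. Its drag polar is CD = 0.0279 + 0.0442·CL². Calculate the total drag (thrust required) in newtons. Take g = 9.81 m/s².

Level flight ⇒ L = W = m·g = 17500 × 9.81 = 1.7168×10^5 N.
q = ½ρv² = ½ × 0.641 × 208² = 13870 Pa.
CL = 2W/(ρv²S) = 2×1.7168×10^5/(0.641×208²×48.9) = 0.2532.
CD = 0.0279 + 0.0442 × 0.2532² = 0.03073.
D = q·S·CD = 13870 × 48.9 × 0.03073 = 20840 N

D = 20800 N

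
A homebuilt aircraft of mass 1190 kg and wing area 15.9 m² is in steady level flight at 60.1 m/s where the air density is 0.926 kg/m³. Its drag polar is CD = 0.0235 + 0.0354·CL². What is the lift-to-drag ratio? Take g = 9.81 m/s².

Weight W = mg = 1190 × 9.81 = 11674 N; in level flight L = W.
q = ½ρv² = ½ × 0.926 × 60.1² = 1672 Pa.
CL = 2W/(ρv²S) = 2×11674/(0.926×60.1²×15.9) = 0.439.
CD = 0.0235 + 0.0354 × 0.439² = 0.03032.
L/D = CL/CD = 0.439 / 0.03032 = 14.5

L/D = 14.5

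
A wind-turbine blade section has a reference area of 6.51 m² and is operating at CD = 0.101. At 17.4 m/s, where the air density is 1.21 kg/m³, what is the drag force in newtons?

D = 120 N

D = ½ρv²S·CD = ½ × 1.21 × 17.4² × 6.51 × 0.101 = 120 N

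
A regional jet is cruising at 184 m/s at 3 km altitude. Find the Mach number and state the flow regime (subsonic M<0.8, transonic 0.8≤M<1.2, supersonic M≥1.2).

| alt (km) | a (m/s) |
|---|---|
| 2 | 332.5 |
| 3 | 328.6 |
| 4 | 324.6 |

At 3 km, from the table: a = 328.6 m/s.
M = v/a = 184 / 328.6 = 0.56
M = 0.56 → subsonic.

M = 0.56 (subsonic)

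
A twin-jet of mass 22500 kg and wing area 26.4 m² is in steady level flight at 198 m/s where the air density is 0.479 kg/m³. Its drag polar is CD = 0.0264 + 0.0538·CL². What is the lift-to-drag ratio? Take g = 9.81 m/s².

L/D = 12.9

Weight W = mg = 22500 × 9.81 = 2.2072×10^5 N; in level flight L = W.
Dynamic pressure q = 0.5 × 0.479 × 198² = 9389 Pa.
Required CL = L/(qS) = 2.2072×10^5/(9389·26.4) = 0.8905.
CD = 0.0264 + 0.0538 × 0.8905² = 0.06906.
L/D = CL/CD = 0.8905 / 0.06906 = 12.9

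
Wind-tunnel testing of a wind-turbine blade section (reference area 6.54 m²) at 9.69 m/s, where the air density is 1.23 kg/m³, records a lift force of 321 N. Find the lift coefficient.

CL = 0.85

From L = ½ρv²S·CL, rearranging gives CL = 2L/(ρv²S).
CL = 2 × 321 / (1.23 × 9.69² × 6.54) = 0.85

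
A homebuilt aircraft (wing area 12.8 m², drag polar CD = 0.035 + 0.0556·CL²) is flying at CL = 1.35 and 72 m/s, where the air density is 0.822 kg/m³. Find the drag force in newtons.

D = 3720 N

CD = 0.035 + 0.0556 × 1.35² = 0.1363
D = ½ρv²S·CD = ½ × 0.822 × 72² × 12.8 × 0.1363 = 3720 N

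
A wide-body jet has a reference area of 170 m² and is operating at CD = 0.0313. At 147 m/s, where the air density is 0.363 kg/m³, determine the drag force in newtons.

Dynamic pressure q = ½ρv² = ½ × 0.363 × 147² = 3922 Pa.
D = q·S·CD = 3922 × 170 × 0.0313 = 20900 N ≈ 20.9 kN

D = 20900 N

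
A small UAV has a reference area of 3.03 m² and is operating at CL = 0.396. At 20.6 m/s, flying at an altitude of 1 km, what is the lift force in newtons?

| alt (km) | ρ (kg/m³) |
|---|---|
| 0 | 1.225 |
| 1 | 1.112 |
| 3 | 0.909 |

L = 283 N

At 1 km, from the table: ρ = 1.112 kg/m³.
Dynamic pressure q = ½ρv² = ½ × 1.112 × 20.6² = 235.9 Pa.
L = q·S·CL = 235.9 × 3.03 × 0.396 = 283 N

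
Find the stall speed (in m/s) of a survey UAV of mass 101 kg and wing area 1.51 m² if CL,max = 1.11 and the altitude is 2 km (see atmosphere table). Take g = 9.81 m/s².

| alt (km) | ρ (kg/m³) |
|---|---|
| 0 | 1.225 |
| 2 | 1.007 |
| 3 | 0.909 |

At 2 km, from the table: ρ = 1.007 kg/m³.
Weight W = mg = 101 × 9.81 = 990.8 N.
V_stall = √(2W/(ρ·S·CL,max)) = √(2 × 990.8 / (1.007 × 1.51 × 1.11))
V_stall = √1174 = 34.3 m/s

V_stall = 34.3 m/s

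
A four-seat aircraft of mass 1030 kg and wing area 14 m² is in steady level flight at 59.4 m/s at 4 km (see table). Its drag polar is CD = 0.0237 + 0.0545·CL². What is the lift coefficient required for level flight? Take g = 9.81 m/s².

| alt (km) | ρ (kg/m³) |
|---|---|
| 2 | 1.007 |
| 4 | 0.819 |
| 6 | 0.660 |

At 4 km, from the table: ρ = 0.819 kg/m³.
In steady level flight, lift balances weight: W = mg = 1030 × 9.81 = 10104 N.
q = ½ρv² = ½ × 0.819 × 59.4² = 1445 Pa.
CL = 2W/(ρv²S) = 2×10104/(0.819×59.4²×14) = 0.4995.

CL = 0.5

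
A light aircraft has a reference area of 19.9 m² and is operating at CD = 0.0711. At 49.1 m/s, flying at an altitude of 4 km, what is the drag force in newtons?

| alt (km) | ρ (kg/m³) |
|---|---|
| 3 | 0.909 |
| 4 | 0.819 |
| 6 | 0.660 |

D = 1400 N

At 4 km, from the table: ρ = 0.819 kg/m³.
D = ½ρv²S·CD = ½ × 0.819 × 49.1² × 19.9 × 0.0711 = 1400 N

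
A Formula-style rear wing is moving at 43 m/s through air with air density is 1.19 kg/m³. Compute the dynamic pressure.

q = ½ρv² = ½ × 1.19 × 43² = 1100 Pa

q = 1100 Pa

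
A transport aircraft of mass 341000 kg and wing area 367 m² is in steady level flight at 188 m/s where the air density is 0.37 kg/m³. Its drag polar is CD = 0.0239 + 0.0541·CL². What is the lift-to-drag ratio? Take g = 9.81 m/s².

L/D = 10.8

Weight W = mg = 341000 × 9.81 = 3.3452×10^6 N; in level flight L = W.
Dynamic pressure q = 0.5 × 0.37 × 188² = 6539 Pa.
Required CL = L/(qS) = 3.3452×10^6/(6539·367) = 1.394.
CD = 0.0239 + 0.0541 × 1.394² = 0.129.
L/D = CL/CD = 1.394 / 0.129 = 10.8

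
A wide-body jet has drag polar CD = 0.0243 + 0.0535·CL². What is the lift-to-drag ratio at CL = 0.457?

CD = 0.0243 + 0.0535 × 0.457² = 0.03547
L/D = CL/CD = 0.457 / 0.03547 = 12.9

L/D = 12.9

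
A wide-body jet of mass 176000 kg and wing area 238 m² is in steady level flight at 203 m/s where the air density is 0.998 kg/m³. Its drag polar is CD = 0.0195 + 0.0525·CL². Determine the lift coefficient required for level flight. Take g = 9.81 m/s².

CL = 0.353

Weight W = mg = 176000 × 9.81 = 1.7266×10^6 N; in level flight L = W.
Dynamic pressure q = 0.5 × 0.998 × 203² = 20560 Pa.
CL = 2W/(ρv²S) = 2×1.7266×10^6/(0.998×203²×238) = 0.3528.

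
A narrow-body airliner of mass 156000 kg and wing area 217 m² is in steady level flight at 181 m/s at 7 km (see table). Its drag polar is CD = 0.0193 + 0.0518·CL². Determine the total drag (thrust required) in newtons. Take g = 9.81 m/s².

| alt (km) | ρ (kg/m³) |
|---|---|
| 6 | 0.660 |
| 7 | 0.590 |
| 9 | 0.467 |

At 7 km, from the table: ρ = 0.590 kg/m³.
Level flight ⇒ L = W = m·g = 156000 × 9.81 = 1.5304×10^6 N.
q = ½ρv² = ½ × 0.59 × 181² = 9664 Pa.
Required CL = L/(qS) = 1.5304×10^6/(9664·217) = 0.7297.
CD = 0.0193 + 0.0518 × 0.7297² = 0.04688.
D = q·S·CD = 9664 × 217 × 0.04688 = 98320 N

D = 98300 N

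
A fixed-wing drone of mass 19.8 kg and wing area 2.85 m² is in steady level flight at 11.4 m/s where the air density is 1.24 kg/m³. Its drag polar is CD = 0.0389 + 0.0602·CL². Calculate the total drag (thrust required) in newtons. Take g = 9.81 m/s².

D = 18.8 N

Weight W = mg = 19.8 × 9.81 = 194.24 N; in level flight L = W.
Dynamic pressure q = 0.5 × 1.24 × 11.4² = 80.58 Pa.
CL = W/(q·S) = 194.24 / (80.58 × 2.85) = 0.8458.
CD = 0.0389 + 0.0602 × 0.8458² = 0.08197.
D = q·S·CD = 80.58 × 2.85 × 0.08197 = 18.82 N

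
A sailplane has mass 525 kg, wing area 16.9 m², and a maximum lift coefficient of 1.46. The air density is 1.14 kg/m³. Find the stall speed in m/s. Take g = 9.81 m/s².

Weight W = mg = 525 × 9.81 = 5150 N.
From L = ½ρV²S·CL,max = W: V_stall = √(2W/(ρSCL,max)) = √(2·5150/(1.14·16.9·1.46))
V_stall = √366.2 = 19.1 m/s

V_stall = 19.1 m/s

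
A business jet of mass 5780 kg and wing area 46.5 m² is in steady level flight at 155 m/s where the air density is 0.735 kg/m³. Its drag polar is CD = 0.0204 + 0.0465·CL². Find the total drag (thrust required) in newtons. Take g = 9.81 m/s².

D = 8740 N

Level flight ⇒ L = W = m·g = 5780 × 9.81 = 56702 N.
Dynamic pressure q = 0.5 × 0.735 × 155² = 8829 Pa.
CL = W/(q·S) = 56702 / (8829 × 46.5) = 0.1381.
CD = 0.0204 + 0.0465 × 0.1381² = 0.02129.
D = q·S·CD = 8829 × 46.5 × 0.02129 = 8740 N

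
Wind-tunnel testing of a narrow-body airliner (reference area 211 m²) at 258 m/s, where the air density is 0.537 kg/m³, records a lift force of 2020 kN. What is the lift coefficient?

CL = 0.536

From L = ½ρv²S·CL, rearranging gives CL = 2L/(ρv²S).
CL = 2 × 2.02×10^6 / (0.537 × 258² × 211) = 0.536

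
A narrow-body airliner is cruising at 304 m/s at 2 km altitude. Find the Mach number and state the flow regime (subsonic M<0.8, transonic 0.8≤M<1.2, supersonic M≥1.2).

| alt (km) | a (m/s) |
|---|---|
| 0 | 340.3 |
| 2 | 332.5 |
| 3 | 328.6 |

M = 0.914 (transonic)

At 2 km, from the table: a = 332.5 m/s.
M = v/a = 304 / 332.5 = 0.914
M = 0.914 → transonic.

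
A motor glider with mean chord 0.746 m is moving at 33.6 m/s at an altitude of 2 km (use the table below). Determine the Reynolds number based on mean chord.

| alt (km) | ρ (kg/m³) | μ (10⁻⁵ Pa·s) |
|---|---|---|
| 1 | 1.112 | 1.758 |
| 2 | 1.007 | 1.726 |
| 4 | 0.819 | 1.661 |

At 2 km, from the table: ρ = 1.007 kg/m³, μ = 1.726×10⁻⁵ Pa·s.
Re = ρ·v·c/μ = 1.007 × 33.6 × 0.746 / (1.726×10⁻⁵) = 1.46×10^6

Re = 1.46×10^6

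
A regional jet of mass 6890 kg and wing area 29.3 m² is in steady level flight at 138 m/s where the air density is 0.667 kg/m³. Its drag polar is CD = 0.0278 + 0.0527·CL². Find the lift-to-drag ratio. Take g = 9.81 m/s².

In steady level flight, lift balances weight: W = mg = 6890 × 9.81 = 67591 N.
Dynamic pressure q = 0.5 × 0.667 × 138² = 6351 Pa.
CL = W/(q·S) = 67591 / (6351 × 29.3) = 0.3632.
CD = 0.0278 + 0.0527 × 0.3632² = 0.03475.
L/D = CL/CD = 0.3632 / 0.03475 = 10.5

L/D = 10.5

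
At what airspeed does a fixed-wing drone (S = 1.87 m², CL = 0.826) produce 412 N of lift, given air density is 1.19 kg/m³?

L = ½ρv²S·CL ⇒ v = √(2L/(ρ·S·CL))
v = √(2 × 412 / (1.19 × 1.87 × 0.826)) = √448.3 = 21.2 m/s

v = 21.2 m/s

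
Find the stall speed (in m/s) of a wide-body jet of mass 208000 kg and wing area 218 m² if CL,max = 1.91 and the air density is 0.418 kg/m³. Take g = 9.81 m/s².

At stall, lift equals weight: L = W = m·g = 208000 × 9.81 = 2.04×10^6 N.
From L = ½ρV²S·CL,max = W: V_stall = √(2W/(ρSCL,max)) = √(2·2.04×10^6/(0.418·218·1.91))
V_stall = √23450 = 153 m/s

V_stall = 153 m/s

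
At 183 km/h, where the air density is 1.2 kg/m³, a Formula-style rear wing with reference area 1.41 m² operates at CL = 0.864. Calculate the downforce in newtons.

Convert speed: v = 183 km/h ÷ 3.6 = 50.83 m/s.
Dynamic pressure q = ½ρv² = ½ × 1.2 × 50.83² = 1550 Pa.
L = q·S·CL = 1550 × 1.41 × 0.864 = 1890 N

L = 1890 N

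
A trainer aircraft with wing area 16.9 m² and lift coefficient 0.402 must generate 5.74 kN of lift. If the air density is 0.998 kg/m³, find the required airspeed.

v = 41.1 m/s

L = ½ρv²S·CL ⇒ v = √(2L/(ρ·S·CL))
v = √(2 × 5740 / (0.998 × 16.9 × 0.402)) = √1693 = 41.1 m/s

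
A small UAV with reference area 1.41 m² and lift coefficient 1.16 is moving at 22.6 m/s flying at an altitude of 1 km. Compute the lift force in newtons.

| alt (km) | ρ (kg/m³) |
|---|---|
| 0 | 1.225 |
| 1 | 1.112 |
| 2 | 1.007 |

At 1 km, from the table: ρ = 1.112 kg/m³.
L = ½ρv²S·CL = ½ × 1.112 × 22.6² × 1.41 × 1.16 = 464 N

L = 464 N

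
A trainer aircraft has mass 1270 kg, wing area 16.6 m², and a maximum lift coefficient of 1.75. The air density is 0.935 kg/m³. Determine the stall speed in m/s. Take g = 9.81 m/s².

Stall occurs when L = W at CL,max. W = mg = 1270 × 9.81 = 12460 N.
From L = ½ρV²S·CL,max = W: V_stall = √(2W/(ρSCL,max)) = √(2·12460/(0.935·16.6·1.75))
V_stall = √917.4 = 30.3 m/s

V_stall = 30.3 m/s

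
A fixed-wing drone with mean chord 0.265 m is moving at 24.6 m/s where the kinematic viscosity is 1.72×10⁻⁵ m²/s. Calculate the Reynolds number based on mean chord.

Re = v·c/ν = 24.6 × 0.265 / (1.72×10⁻⁵) = 3.79×10^5

Re = 3.79×10^5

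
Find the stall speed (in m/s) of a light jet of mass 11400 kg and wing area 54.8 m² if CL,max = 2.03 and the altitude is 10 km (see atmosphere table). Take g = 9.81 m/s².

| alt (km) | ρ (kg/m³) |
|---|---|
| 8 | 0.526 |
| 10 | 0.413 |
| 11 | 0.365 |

V_stall = 69.8 m/s

At 10 km, from the table: ρ = 0.413 kg/m³.
Stall occurs when L = W at CL,max. W = mg = 11400 × 9.81 = 1.118×10^5 N.
From L = ½ρV²S·CL,max = W: V_stall = √(2W/(ρSCL,max)) = √(2·1.118×10^5/(0.413·54.8·2.03))
V_stall = √4868 = 69.8 m/s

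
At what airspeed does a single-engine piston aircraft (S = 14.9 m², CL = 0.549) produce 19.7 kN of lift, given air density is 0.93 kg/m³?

L = ½ρv²S·CL ⇒ v = √(2L/(ρ·S·CL))
v = √(2 × 19700 / (0.93 × 14.9 × 0.549)) = √5179 = 72 m/s

v = 72 m/s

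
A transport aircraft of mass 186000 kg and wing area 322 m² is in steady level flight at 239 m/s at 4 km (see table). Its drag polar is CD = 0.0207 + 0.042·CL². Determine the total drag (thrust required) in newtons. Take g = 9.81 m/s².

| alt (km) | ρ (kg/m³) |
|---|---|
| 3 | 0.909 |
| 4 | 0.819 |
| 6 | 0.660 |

At 4 km, from the table: ρ = 0.819 kg/m³.
Level flight ⇒ L = W = m·g = 186000 × 9.81 = 1.8247×10^6 N.
Dynamic pressure q = 0.5 × 0.819 × 239² = 23390 Pa.
Required CL = L/(qS) = 1.8247×10^6/(23390·322) = 0.2423.
CD = 0.0207 + 0.042 × 0.2423² = 0.02316.
D = q·S·CD = 23390 × 322 × 0.02316 = 1.745×10^5 N

D = 1.74×10^5 N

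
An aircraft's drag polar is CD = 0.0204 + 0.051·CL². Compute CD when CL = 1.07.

CD = 0.0788

CD = 0.0204 + 0.051 × 1.07² = 0.0204 + 0.05839 = 0.0788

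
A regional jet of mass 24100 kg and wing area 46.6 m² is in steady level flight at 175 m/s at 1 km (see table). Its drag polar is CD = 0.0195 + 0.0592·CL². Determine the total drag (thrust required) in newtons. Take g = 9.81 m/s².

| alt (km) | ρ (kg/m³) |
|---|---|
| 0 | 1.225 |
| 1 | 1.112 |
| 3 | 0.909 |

D = 19600 N

At 1 km, from the table: ρ = 1.112 kg/m³.
In steady level flight, lift balances weight: W = mg = 24100 × 9.81 = 2.3642×10^5 N.
q = ½ρv² = ½ × 1.112 × 175² = 17030 Pa.
CL = 2W/(ρv²S) = 2×2.3642×10^5/(1.112×175²×46.6) = 0.298.
CD = 0.0195 + 0.0592 × 0.298² = 0.02476.
D = q·S·CD = 17030 × 46.6 × 0.02476 = 19640 N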